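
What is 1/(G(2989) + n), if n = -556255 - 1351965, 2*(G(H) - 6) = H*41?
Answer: -2/3693879 ≈ -5.4144e-7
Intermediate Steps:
G(H) = 6 + 41*H/2 (G(H) = 6 + (H*41)/2 = 6 + (41*H)/2 = 6 + 41*H/2)
n = -1908220
1/(G(2989) + n) = 1/((6 + (41/2)*2989) - 1908220) = 1/((6 + 122549/2) - 1908220) = 1/(122561/2 - 1908220) = 1/(-3693879/2) = -2/3693879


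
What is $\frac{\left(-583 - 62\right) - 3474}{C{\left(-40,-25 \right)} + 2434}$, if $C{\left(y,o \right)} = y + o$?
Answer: $- \frac{4119}{2369} \approx -1.7387$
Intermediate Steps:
$C{\left(y,o \right)} = o + y$
$\frac{\left(-583 - 62\right) - 3474}{C{\left(-40,-25 \right)} + 2434} = \frac{\left(-583 - 62\right) - 3474}{\left(-25 - 40\right) + 2434} = \frac{\left(-583 - 62\right) - 3474}{-65 + 2434} = \frac{-645 - 3474}{2369} = \left(-4119\right) \frac{1}{2369} = - \frac{4119}{2369}$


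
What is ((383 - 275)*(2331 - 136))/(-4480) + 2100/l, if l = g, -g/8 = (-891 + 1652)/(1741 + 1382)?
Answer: -192652533/170464 ≈ -1130.2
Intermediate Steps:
g = -6088/3123 (g = -8*(-891 + 1652)/(1741 + 1382) = -6088/3123 ≈ -1.9494)
l = -6088/3123 ≈ -1.9494
((383 - 275)*(2331 - 136))/(-4480) + 2100/l = ((383 - 275)*(2331 - 136))/(-4480) + 2100/(-6088/3123) = (108*2195)*(-1/4480) + 2100*(-3123/6088) = 237060*(-1/4480) - 1639575/1522 = -11853/224 - 1639575/1522 = -192652533/170464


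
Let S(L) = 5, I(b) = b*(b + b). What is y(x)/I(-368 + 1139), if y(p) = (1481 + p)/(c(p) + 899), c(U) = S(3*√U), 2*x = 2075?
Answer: 1679/716499552 ≈ 2.3433e-6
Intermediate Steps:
x = 2075/2 (x = (½)*2075 = 2075/2 ≈ 1037.5)
I(b) = 2*b² (I(b) = b*(2*b) = 2*b²)
c(U) = 5
y(p) = 1481/904 + p/904 (y(p) = (1481 + p)/(5 + 899) = (1481 + p)/904 = (1481 + p)*(1/904) = 1481/904 + p/904)
y(x)/I(-368 + 1139) = (1481/904 + (1/904)*(2075/2))/((2*(-368 + 1139)²)) = (1481/904 + 2075/1808)/((2*771²)) = 5037/(1808*((2*594441))) = (5037/1808)/1188882 = (5037/1808)*(1/1188882) = 1679/716499552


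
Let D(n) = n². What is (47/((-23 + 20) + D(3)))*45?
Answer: 705/2 ≈ 352.50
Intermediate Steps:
(47/((-23 + 20) + D(3)))*45 = (47/((-23 + 20) + 3²))*45 = (47/(-3 + 9))*45 = (47/6)*45 = 705/2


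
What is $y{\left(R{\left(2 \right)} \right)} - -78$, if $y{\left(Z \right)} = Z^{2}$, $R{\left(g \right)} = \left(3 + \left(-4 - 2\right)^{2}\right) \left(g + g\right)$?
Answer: $24414$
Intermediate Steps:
$R{\left(g \right)} = 78 g$ ($R{\left(g \right)} = \left(3 + \left(-6\right)^{2}\right) 2 g = \left(3 + 36\right) 2 g = 39 \cdot 2 g = 78 g$)
$y{\left(R{\left(2 \right)} \right)} - -78 = \left(78 \cdot 2\right)^{2} - -78 = 156^{2} + 78 = 24336 + 78 = 24414$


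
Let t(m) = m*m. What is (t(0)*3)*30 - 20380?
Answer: -20380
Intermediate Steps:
t(m) = m²
(t(0)*3)*30 - 20380 = (0²*3)*30 - 20380 = (0*3)*30 - 20380 = 0*30 - 20380 = 0 - 20380 = -20380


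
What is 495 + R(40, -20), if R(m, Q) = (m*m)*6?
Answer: 10095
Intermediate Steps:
R(m, Q) = 6*m² (R(m, Q) = m²*6 = 6*m²)
495 + R(40, -20) = 495 + 6*40² = 495 + 6*1600 = 495 + 9600 = 10095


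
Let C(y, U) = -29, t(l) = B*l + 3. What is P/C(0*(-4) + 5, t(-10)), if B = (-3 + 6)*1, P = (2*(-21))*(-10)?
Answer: -420/29 ≈ -14.483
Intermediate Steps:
P = 420 (P = -42*(-10) = 420)
B = 3 (B = 3*1 = 3)
t(l) = 3 + 3*l (t(l) = 3*l + 3 = 3 + 3*l)
P/C(0*(-4) + 5, t(-10)) = 420/(-29) = 420*(-1/29) = -420/29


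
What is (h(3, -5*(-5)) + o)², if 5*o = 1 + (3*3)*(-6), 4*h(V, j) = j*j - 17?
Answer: 499849/25 ≈ 19994.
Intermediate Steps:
h(V, j) = -17/4 + j²/4 (h(V, j) = (j*j - 17)/4 = (j² - 17)/4 = (-17 + j²)/4 = -17/4 + j²/4)
o = -53/5 (o = (1 + (3*3)*(-6))/5 = (1 + 9*(-6))/5 = (1 - 54)/5 = (⅕)*(-53) = -53/5 ≈ -10.600)
(h(3, -5*(-5)) + o)² = ((-17/4 + (-5*(-5))²/4) - 53/5)² = ((-17/4 + (¼)*25²) - 53/5)² = ((-17/4 + (¼)*625) - 53/5)² = ((-17/4 + 625/4) - 53/5)² = (152 - 53/5)² = (707/5)² = 499849/25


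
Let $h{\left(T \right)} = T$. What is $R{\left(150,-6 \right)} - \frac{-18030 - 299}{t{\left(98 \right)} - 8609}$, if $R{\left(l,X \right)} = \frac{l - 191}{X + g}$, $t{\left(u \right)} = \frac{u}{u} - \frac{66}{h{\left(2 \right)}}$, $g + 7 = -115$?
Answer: $- \frac{1991831}{1106048} \approx -1.8009$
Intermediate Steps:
$g = -122$ ($g = -7 - 115 = -122$)
$t{\left(u \right)} = -32$ ($t{\left(u \right)} = \frac{u}{u} - \frac{66}{2} = 1 - 33 = -32$)
$R{\left(l,X \right)} = \frac{-191 + l}{-122 + X}$ ($R{\left(l,X \right)} = \frac{l - 191}{X - 122} = \frac{-191 + l}{-122 + X}$)
$R{\left(150,-6 \right)} - \frac{-18030 - 299}{t{\left(98 \right)} - 8609} = \frac{-191 + 150}{-122 - 6} - \frac{-18030 - 299}{-32 - 8609} = \frac{1}{-128} \left(-41\right) - - \frac{18329}{-8641} = \left(- \frac{1}{128}\right) \left(-41\right) - \left(-18329\right) \left(- \frac{1}{8641}\right) = \frac{41}{128} - \frac{18329}{8641} = - \frac{1991831}{1106048}$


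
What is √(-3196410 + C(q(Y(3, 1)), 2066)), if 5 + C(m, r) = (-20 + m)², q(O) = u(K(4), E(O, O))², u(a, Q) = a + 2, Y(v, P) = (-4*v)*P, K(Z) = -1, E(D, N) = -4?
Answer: I*√3196054 ≈ 1787.8*I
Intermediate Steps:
Y(v, P) = -4*P*v
u(a, Q) = 2 + a
q(O) = 1 (q(O) = (2 - 1)² = 1² = 1)
C(m, r) = -5 + (-20 + m)²
√(-3196410 + C(q(Y(3, 1)), 2066)) = √(-3196410 + (-5 + (-20 + 1)²)) = √(-3196410 + (-5 + (-19)²)) = √(-3196410 + (-5 + 361)) = √(-3196410 + 356) = √(-3196054) = I*√3196054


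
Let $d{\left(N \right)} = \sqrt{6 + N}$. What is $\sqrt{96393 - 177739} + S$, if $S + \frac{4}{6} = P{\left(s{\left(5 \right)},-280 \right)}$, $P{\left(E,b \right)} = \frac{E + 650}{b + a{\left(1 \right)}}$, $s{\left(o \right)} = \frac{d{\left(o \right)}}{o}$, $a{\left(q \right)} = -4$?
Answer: $- \frac{1259}{426} - \frac{\sqrt{11}}{1420} + i \sqrt{81346} \approx -2.9577 + 285.21 i$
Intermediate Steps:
$s{\left(o \right)} = \frac{\sqrt{6 + o}}{o}$
$P{\left(E,b \right)} = \frac{650 + E}{-4 + b}$ ($P{\left(E,b \right)} = \frac{E + 650}{b - 4} = \frac{650 + E}{-4 + b}$)
$S = - \frac{1259}{426} - \frac{\sqrt{11}}{1420}$ ($S = - \frac{2}{3} + \frac{650 + \frac{\sqrt{6 + 5}}{5}}{-4 - 280} = - \frac{2}{3} + \frac{650 + \frac{\sqrt{11}}{5}}{-284} = - \frac{2}{3} - \frac{650 + \frac{\sqrt{11}}{5}}{284} = - \frac{2}{3} - \left(\frac{325}{142} + \frac{\sqrt{11}}{1420}\right) = - \frac{1259}{426} - \frac{\sqrt{11}}{1420} \approx -2.9577$)
$\sqrt{96393 - 177739} + S = \sqrt{96393 - 177739} - \left(\frac{1259}{426} + \frac{\sqrt{11}}{1420}\right) = \sqrt{-81346} - \left(\frac{1259}{426} + \frac{\sqrt{11}}{1420}\right) = i \sqrt{81346} - \left(\frac{1259}{426} + \frac{\sqrt{11}}{1420}\right) = - \frac{1259}{426} - \frac{\sqrt{11}}{1420} + i \sqrt{81346}$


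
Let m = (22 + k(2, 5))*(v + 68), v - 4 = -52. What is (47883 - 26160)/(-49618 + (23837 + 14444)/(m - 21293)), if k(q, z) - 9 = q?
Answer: -149403553/341268825 ≈ -0.43779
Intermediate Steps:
k(q, z) = 9 + q
v = -48 (v = 4 - 52 = -48)
m = 660 (m = (22 + (9 + 2))*(-48 + 68) = (22 + 11)*20 = 33*20 = 660)
(47883 - 26160)/(-49618 + (23837 + 14444)/(m - 21293)) = (47883 - 26160)/(-49618 + (23837 + 14444)/(660 - 21293)) = 21723/(-49618 + 38281/(-20633)) = 21723/(-49618 + 38281*(-1/20633)) = 21723/(-49618 - 38281/20633) = 21723/(-1023806475/20633) = 21723*(-20633/1023806475) = -149403553/341268825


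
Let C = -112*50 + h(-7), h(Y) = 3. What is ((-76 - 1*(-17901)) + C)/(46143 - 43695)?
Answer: 1019/204 ≈ 4.9951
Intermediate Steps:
C = -5597 (C = -112*50 + 3 = -5600 + 3 = -5597)
((-76 - 1*(-17901)) + C)/(46143 - 43695) = ((-76 - 1*(-17901)) - 5597)/(46143 - 43695) = ((-76 + 17901) - 5597)/2448 = (17825 - 5597)*(1/2448) = 12228*(1/2448) = 1019/204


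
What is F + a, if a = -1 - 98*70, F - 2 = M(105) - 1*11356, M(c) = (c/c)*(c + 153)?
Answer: -17957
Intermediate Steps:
M(c) = 153 + c (M(c) = 1*(153 + c) = 153 + c)
F = -11096 (F = 2 + ((153 + 105) - 1*11356) = 2 + (258 - 11356) = 2 - 11098 = -11096)
a = -6861 (a = -1 - 6860 = -6861)
F + a = -11096 - 6861 = -17957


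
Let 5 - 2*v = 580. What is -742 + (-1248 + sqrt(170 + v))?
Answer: -1990 + I*sqrt(470)/2 ≈ -1990.0 + 10.84*I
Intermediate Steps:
v = -575/2 (v = 5/2 - 1/2*580 = 5/2 - 290 = -575/2 ≈ -287.50)
-742 + (-1248 + sqrt(170 + v)) = -742 + (-1248 + sqrt(170 - 575/2)) = -742 + (-1248 + sqrt(-235/2)) = -742 + (-1248 + I*sqrt(470)/2) = -1990 + I*sqrt(470)/2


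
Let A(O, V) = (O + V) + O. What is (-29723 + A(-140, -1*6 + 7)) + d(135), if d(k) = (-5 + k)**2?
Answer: -13102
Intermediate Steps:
A(O, V) = V + 2*O
(-29723 + A(-140, -1*6 + 7)) + d(135) = (-29723 + ((-1*6 + 7) + 2*(-140))) + (-5 + 135)**2 = (-29723 + ((-6 + 7) - 280)) + 130**2 = (-29723 + (1 - 280)) + 16900 = (-29723 - 279) + 16900 = -30002 + 16900 = -13102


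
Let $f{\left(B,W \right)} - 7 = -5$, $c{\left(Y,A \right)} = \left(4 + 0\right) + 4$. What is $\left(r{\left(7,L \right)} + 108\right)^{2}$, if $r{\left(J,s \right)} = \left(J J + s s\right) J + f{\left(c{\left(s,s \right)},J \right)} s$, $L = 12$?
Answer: $2199289$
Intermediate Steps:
$c{\left(Y,A \right)} = 8$ ($c{\left(Y,A \right)} = 4 + 4 = 8$)
$f{\left(B,W \right)} = 2$ ($f{\left(B,W \right)} = 7 - 5 = 2$)
$r{\left(J,s \right)} = 2 s + J \left(J^{2} + s^{2}\right)$ ($r{\left(J,s \right)} = \left(J J + s s\right) J + 2 s = \left(J^{2} + s^{2}\right) J + 2 s = J \left(J^{2} + s^{2}\right) + 2 s = 2 s + J \left(J^{2} + s^{2}\right)$)
$\left(r{\left(7,L \right)} + 108\right)^{2} = \left(\left(7^{3} + 2 \cdot 12 + 7 \cdot 12^{2}\right) + 108\right)^{2} = \left(\left(343 + 24 + 7 \cdot 144\right) + 108\right)^{2} = \left(\left(343 + 24 + 1008\right) + 108\right)^{2} = \left(1375 + 108\right)^{2} = 1483^{2} = 2199289$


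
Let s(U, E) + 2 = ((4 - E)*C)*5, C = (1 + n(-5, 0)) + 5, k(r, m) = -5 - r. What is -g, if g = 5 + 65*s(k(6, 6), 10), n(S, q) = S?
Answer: 2075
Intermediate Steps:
C = 1 (C = (1 - 5) + 5 = -4 + 5 = 1)
s(U, E) = 18 - 5*E (s(U, E) = -2 + ((4 - E)*1)*5 = -2 + (4 - E)*5 = -2 + (20 - 5*E) = 18 - 5*E)
g = -2075 (g = 5 + 65*(18 - 5*10) = 5 + 65*(18 - 50) = 5 + 65*(-32) = 5 - 2080 = -2075)
-g = -1*(-2075) = 2075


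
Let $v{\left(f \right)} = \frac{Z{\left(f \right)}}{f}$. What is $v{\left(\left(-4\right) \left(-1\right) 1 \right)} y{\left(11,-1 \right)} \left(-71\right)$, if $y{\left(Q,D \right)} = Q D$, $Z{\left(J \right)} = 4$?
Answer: $781$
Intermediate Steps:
$v{\left(f \right)} = \frac{4}{f}$
$y{\left(Q,D \right)} = D Q$
$v{\left(\left(-4\right) \left(-1\right) 1 \right)} y{\left(11,-1 \right)} \left(-71\right) = \frac{4}{\left(-4\right) \left(-1\right) 1} \left(\left(-1\right) 11\right) \left(-71\right) = \frac{4}{4 \cdot 1} \left(-11\right) \left(-71\right) = \frac{4}{4} \left(-11\right) \left(-71\right) = 4 \cdot \frac{1}{4} \left(-11\right) \left(-71\right) = 1 \left(-11\right) \left(-71\right) = \left(-11\right) \left(-71\right) = 781$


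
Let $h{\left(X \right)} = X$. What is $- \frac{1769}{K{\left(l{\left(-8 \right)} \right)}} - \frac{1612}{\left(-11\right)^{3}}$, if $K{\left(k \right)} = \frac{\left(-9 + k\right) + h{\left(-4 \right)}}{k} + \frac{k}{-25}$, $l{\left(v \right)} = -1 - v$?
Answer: $\frac{412365113}{264869} \approx 1556.9$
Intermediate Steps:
$K{\left(k \right)} = - \frac{k}{25} + \frac{-13 + k}{k}$ ($K{\left(k \right)} = \frac{\left(-9 + k\right) - 4}{k} + \frac{k}{-25} = \frac{-13 + k}{k} + k \left(- \frac{1}{25}\right) = \frac{-13 + k}{k} - \frac{k}{25} = - \frac{k}{25} + \frac{-13 + k}{k}$)
$- \frac{1769}{K{\left(l{\left(-8 \right)} \right)}} - \frac{1612}{\left(-11\right)^{3}} = - \frac{1769}{1 - \frac{13}{-1 - -8} - \frac{-1 - -8}{25}} - \frac{1612}{\left(-11\right)^{3}} = - \frac{1769}{1 - \frac{13}{-1 + 8} - \frac{-1 + 8}{25}} - \frac{1612}{-1331} = - \frac{1769}{1 - \frac{13}{7} - \frac{7}{25}} - - \frac{1612}{1331} = - \frac{1769}{1 - \frac{13}{7} - \frac{7}{25}} + \frac{1612}{1331} = - \frac{1769}{- \frac{199}{175}} + \frac{1612}{1331} = \left(-1769\right) \left(- \frac{175}{199}\right) + \frac{1612}{1331} = \frac{309575}{199} + \frac{1612}{1331} = \frac{412365113}{264869}$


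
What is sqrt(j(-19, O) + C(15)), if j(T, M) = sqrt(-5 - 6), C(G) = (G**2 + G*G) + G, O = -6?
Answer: sqrt(465 + I*sqrt(11)) ≈ 21.564 + 0.0769*I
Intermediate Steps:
C(G) = G + 2*G**2 (C(G) = (G**2 + G**2) + G = 2*G**2 + G = G + 2*G**2)
j(T, M) = I*sqrt(11) (j(T, M) = sqrt(-11) = I*sqrt(11))
sqrt(j(-19, O) + C(15)) = sqrt(I*sqrt(11) + 15*(1 + 2*15)) = sqrt(I*sqrt(11) + 15*(1 + 30)) = sqrt(I*sqrt(11) + 15*31) = sqrt(I*sqrt(11) + 465) = sqrt(465 + I*sqrt(11))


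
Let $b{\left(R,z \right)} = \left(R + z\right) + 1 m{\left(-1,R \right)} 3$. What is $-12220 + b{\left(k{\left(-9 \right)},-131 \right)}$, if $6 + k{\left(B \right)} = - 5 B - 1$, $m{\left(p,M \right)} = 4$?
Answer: $-12301$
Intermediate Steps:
$k{\left(B \right)} = -7 - 5 B$ ($k{\left(B \right)} = -6 - \left(1 + 5 B\right) = -7 - 5 B$)
$b{\left(R,z \right)} = 12 + R + z$ ($b{\left(R,z \right)} = \left(R + z\right) + 1 \cdot 4 \cdot 3 = \left(R + z\right) + 4 \cdot 3 = \left(R + z\right) + 12 = 12 + R + z$)
$-12220 + b{\left(k{\left(-9 \right)},-131 \right)} = -12220 - 81 = -12301$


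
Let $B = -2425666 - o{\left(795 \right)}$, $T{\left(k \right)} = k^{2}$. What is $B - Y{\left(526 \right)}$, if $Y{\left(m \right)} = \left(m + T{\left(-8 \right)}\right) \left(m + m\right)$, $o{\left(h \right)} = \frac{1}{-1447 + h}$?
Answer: $- \frac{1986217591}{652} \approx -3.0463 \cdot 10^{6}$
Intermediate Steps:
$Y{\left(m \right)} = 2 m \left(64 + m\right)$ ($Y{\left(m \right)} = \left(m + \left(-8\right)^{2}\right) \left(m + m\right) = \left(m + 64\right) 2 m = \left(64 + m\right) 2 m = 2 m \left(64 + m\right)$)
$B = - \frac{1581534231}{652}$ ($B = -2425666 - \frac{1}{-1447 + 795} = -2425666 - \frac{1}{-652} = -2425666 - - \frac{1}{652} = -2425666 + \frac{1}{652} = - \frac{1581534231}{652} \approx -2.4257 \cdot 10^{6}$)
$B - Y{\left(526 \right)} = - \frac{1581534231}{652} - 2 \cdot 526 \left(64 + 526\right) = - \frac{1581534231}{652} - 2 \cdot 526 \cdot 590 = - \frac{1581534231}{652} - 620680 = - \frac{1986217591}{652}$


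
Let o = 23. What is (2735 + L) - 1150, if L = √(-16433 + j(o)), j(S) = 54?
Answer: 1585 + I*√16379 ≈ 1585.0 + 127.98*I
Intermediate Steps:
L = I*√16379 (L = √(-16433 + 54) = √(-16379) = I*√16379 ≈ 127.98*I)
(2735 + L) - 1150 = (2735 + I*√16379) - 1150 = 1585 + I*√16379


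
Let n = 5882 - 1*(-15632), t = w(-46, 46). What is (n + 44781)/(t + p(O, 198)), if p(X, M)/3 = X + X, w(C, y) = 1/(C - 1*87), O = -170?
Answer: -8817235/135661 ≈ -64.995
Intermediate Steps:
w(C, y) = 1/(-87 + C) (w(C, y) = 1/(C - 87) = 1/(-87 + C))
t = -1/133 (t = 1/(-87 - 46) = 1/(-133) = -1/133 ≈ -0.0075188)
p(X, M) = 6*X (p(X, M) = 3*(X + X) = 3*(2*X) = 6*X)
n = 21514 (n = 5882 + 15632 = 21514)
(n + 44781)/(t + p(O, 198)) = (21514 + 44781)/(-1/133 + 6*(-170)) = 66295/(-1/133 - 1020) = 66295/(-135661/133) = 66295*(-133/135661) = -8817235/135661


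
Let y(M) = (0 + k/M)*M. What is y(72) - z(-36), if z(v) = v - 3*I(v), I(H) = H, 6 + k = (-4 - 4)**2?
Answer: -14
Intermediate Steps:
k = 58 (k = -6 + (-4 - 4)**2 = -6 + (-8)**2 = -6 + 64 = 58)
z(v) = -2*v (z(v) = v - 3*v = -2*v)
y(M) = 58 (y(M) = (0 + 58/M)*M = (58/M)*M = 58)
y(72) - z(-36) = 58 - (-2)*(-36) = 58 - 1*72 = 58 - 72 = -14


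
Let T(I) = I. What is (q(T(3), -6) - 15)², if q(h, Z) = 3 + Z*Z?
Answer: 576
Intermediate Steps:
q(h, Z) = 3 + Z²
(q(T(3), -6) - 15)² = ((3 + (-6)²) - 15)² = ((3 + 36) - 15)² = (39 - 15)² = 24² = 576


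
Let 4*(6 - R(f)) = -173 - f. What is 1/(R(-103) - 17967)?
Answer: -2/35887 ≈ -5.5730e-5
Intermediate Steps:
R(f) = 197/4 + f/4 (R(f) = 6 - (-173 - f)/4 = 6 + (173/4 + f/4) = 197/4 + f/4)
1/(R(-103) - 17967) = 1/((197/4 + (¼)*(-103)) - 17967) = 1/((197/4 - 103/4) - 17967) = 1/(47/2 - 17967) = 1/(-35887/2) = -2/35887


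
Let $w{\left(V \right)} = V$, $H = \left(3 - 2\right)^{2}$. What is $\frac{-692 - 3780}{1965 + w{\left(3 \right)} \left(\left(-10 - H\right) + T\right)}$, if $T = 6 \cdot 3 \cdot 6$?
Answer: $- \frac{559}{282} \approx -1.9823$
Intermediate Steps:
$H = 1$ ($H = 1^{2} = 1$)
$T = 108$ ($T = 18 \cdot 6 = 108$)
$\frac{-692 - 3780}{1965 + w{\left(3 \right)} \left(\left(-10 - H\right) + T\right)} = \frac{-692 - 3780}{1965 + 3 \left(\left(-10 - 1\right) + 108\right)} = - \frac{4472}{1965 + 3 \left(\left(-10 - 1\right) + 108\right)} = - \frac{4472}{1965 + 3 \left(-11 + 108\right)} = - \frac{4472}{1965 + 3 \cdot 97} = - \frac{4472}{1965 + 291} = - \frac{4472}{2256} = \left(-4472\right) \frac{1}{2256} = - \frac{559}{282}$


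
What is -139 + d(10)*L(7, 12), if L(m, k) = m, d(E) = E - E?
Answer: -139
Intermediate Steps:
d(E) = 0
-139 + d(10)*L(7, 12) = -139 + 0*7 = -139 + 0 = -139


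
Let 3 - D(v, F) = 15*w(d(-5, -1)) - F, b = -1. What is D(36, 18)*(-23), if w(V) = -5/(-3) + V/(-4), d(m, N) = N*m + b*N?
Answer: -851/2 ≈ -425.50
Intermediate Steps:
d(m, N) = -N + N*m (d(m, N) = N*m - N = -N + N*m)
w(V) = 5/3 - V/4 (w(V) = -5*(-⅓) + V*(-¼) = 5/3 - V/4)
D(v, F) = ½ + F (D(v, F) = 3 - (15*(5/3 - (-1)*(-1 - 5)/4) - F) = 3 - (15*(5/3 - (-1)*(-6)/4) - F) = 3 - (15*(5/3 - ¼*6) - F) = 3 - (15*(5/3 - 3/2) - F) = 3 - (15*(⅙) - F) = 3 - (5/2 - F) = 3 + (-5/2 + F) = ½ + F)
D(36, 18)*(-23) = (½ + 18)*(-23) = (37/2)*(-23) = -851/2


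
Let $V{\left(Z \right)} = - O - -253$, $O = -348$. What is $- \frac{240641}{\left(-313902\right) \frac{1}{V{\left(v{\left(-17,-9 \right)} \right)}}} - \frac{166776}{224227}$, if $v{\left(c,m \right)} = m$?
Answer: $\frac{32376532593755}{70385303754} \approx 459.99$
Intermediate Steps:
$V{\left(Z \right)} = 601$ ($V{\left(Z \right)} = \left(-1\right) \left(-348\right) - -253 = 348 + 253 = 601$)
$- \frac{240641}{\left(-313902\right) \frac{1}{V{\left(v{\left(-17,-9 \right)} \right)}}} - \frac{166776}{224227} = - \frac{240641}{\left(-313902\right) \frac{1}{601}} - \frac{166776}{224227} = - \frac{240641}{- \frac{313902}{601}} - \frac{166776}{224227} = \left(-240641\right) \left(- \frac{601}{313902}\right) - \frac{166776}{224227} = \frac{144625241}{313902} - \frac{166776}{224227} = \frac{32376532593755}{70385303754}$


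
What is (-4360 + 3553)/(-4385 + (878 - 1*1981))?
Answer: 807/5488 ≈ 0.14705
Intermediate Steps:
(-4360 + 3553)/(-4385 + (878 - 1*1981)) = -807/(-4385 + (878 - 1981)) = -807/(-4385 - 1103) = -807/(-5488) = -807*(-1/5488) = 807/5488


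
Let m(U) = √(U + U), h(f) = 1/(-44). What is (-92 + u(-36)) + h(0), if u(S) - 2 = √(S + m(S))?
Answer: -3961/44 + √(-36 + 6*I*√2) ≈ -89.32 + 6.041*I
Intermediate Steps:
h(f) = -1/44
m(U) = √2*√U (m(U) = √(2*U) = √2*√U)
u(S) = 2 + √(S + √2*√S)
(-92 + u(-36)) + h(0) = (-92 + (2 + √(-36 + √2*√(-36)))) - 1/44 = (-92 + (2 + √(-36 + √2*(6*I)))) - 1/44 = (-92 + (2 + √(-36 + 6*I*√2))) - 1/44 = (-90 + √(-36 + 6*I*√2)) - 1/44 = -3961/44 + √(-36 + 6*I*√2)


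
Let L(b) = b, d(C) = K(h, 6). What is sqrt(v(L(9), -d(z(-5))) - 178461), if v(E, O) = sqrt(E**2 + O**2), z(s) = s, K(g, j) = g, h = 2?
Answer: sqrt(-178461 + sqrt(85)) ≈ 422.44*I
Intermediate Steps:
d(C) = 2
sqrt(v(L(9), -d(z(-5))) - 178461) = sqrt(sqrt(9**2 + (-1*2)**2) - 178461) = sqrt(sqrt(81 + (-2)**2) - 178461) = sqrt(sqrt(81 + 4) - 178461) = sqrt(sqrt(85) - 178461) = sqrt(-178461 + sqrt(85))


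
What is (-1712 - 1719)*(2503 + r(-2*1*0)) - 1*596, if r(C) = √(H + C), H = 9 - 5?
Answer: -8595251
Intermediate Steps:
H = 4
r(C) = √(4 + C)
(-1712 - 1719)*(2503 + r(-2*1*0)) - 1*596 = (-1712 - 1719)*(2503 + √(4 - 2*1*0)) - 1*596 = -3431*(2503 + √(4 - 2*0)) - 596 = -3431*(2503 + √(4 + 0)) - 596 = -3431*(2503 + √4) - 596 = -3431*(2503 + 2) - 596 = -3431*2505 - 596 = -8594655 - 596 = -8595251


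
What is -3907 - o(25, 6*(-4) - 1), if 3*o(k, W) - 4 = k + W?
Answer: -11725/3 ≈ -3908.3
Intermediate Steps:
o(k, W) = 4/3 + W/3 + k/3 (o(k, W) = 4/3 + (k + W)/3 = 4/3 + (W + k)/3 = 4/3 + (W/3 + k/3) = 4/3 + W/3 + k/3)
-3907 - o(25, 6*(-4) - 1) = -3907 - (4/3 + (6*(-4) - 1)/3 + (1/3)*25) = -3907 - (4/3 + (-24 - 1)/3 + 25/3) = -3907 - (4/3 + (1/3)*(-25) + 25/3) = -3907 - (4/3 - 25/3 + 25/3) = -3907 - 1*4/3 = -3907 - 4/3 = -11725/3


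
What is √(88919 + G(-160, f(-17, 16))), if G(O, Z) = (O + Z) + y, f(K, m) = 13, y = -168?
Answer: 2*√22151 ≈ 297.66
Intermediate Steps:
G(O, Z) = -168 + O + Z (G(O, Z) = (O + Z) - 168 = -168 + O + Z)
√(88919 + G(-160, f(-17, 16))) = √(88919 + (-168 - 160 + 13)) = √(88919 - 315) = √88604 = 2*√22151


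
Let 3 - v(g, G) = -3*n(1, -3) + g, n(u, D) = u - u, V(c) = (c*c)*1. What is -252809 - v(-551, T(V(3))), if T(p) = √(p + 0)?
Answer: -253363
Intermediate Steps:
V(c) = c² (V(c) = c²*1 = c²)
n(u, D) = 0
T(p) = √p
v(g, G) = 3 - g (v(g, G) = 3 - (-3*0 + g) = 3 - (0 + g) = 3 - g)
-252809 - v(-551, T(V(3))) = -252809 - (3 - 1*(-551)) = -252809 - (3 + 551) = -252809 - 1*554 = -252809 - 554 = -253363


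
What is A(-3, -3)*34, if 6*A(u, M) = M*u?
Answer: 51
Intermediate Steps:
A(u, M) = M*u/6 (A(u, M) = (M*u)/6 = M*u/6)
A(-3, -3)*34 = ((⅙)*(-3)*(-3))*34 = (3/2)*34 = 51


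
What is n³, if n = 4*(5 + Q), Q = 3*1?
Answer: 32768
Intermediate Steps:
Q = 3
n = 32 (n = 4*(5 + 3) = 4*8 = 32)
n³ = 32³ = 32768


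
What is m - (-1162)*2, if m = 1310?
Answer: 3634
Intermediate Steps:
m - (-1162)*2 = 1310 - (-1162)*2 = 1310 - 1*(-2324) = 1310 + 2324 = 3634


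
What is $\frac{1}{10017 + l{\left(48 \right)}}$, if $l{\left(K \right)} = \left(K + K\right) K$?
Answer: $\frac{1}{14625} \approx 6.8376 \cdot 10^{-5}$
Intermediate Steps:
$l{\left(K \right)} = 2 K^{2}$ ($l{\left(K \right)} = 2 K K = 2 K^{2}$)
$\frac{1}{10017 + l{\left(48 \right)}} = \frac{1}{10017 + 2 \cdot 48^{2}} = \frac{1}{10017 + 2 \cdot 2304} = \frac{1}{10017 + 4608} = \frac{1}{14625}$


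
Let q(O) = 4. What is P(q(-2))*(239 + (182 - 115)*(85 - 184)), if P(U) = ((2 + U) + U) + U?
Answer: -89516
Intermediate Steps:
P(U) = 2 + 3*U (P(U) = (2 + 2*U) + U = 2 + 3*U)
P(q(-2))*(239 + (182 - 115)*(85 - 184)) = (2 + 3*4)*(239 + (182 - 115)*(85 - 184)) = (2 + 12)*(239 + 67*(-99)) = 14*(239 - 6633) = 14*(-6394) = -89516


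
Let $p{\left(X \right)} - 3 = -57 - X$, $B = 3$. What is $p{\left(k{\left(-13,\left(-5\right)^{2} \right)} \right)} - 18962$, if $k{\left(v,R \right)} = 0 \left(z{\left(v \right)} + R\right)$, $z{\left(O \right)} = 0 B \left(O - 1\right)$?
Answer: $-19016$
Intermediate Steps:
$z{\left(O \right)} = 0$ ($z{\left(O \right)} = 0 \cdot 3 \left(O - 1\right) = 0 \left(-1 + O\right) = 0$)
$k{\left(v,R \right)} = 0$ ($k{\left(v,R \right)} = 0 \left(0 + R\right) = 0 R = 0$)
$p{\left(X \right)} = -54 - X$ ($p{\left(X \right)} = 3 - \left(57 + X\right) = -54 - X$)
$p{\left(k{\left(-13,\left(-5\right)^{2} \right)} \right)} - 18962 = \left(-54 - 0\right) - 18962 = \left(-54 + 0\right) - 18962 = -54 - 18962 = -19016$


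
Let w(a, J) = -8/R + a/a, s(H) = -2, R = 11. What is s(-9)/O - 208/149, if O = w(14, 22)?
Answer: -3902/447 ≈ -8.7293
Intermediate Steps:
w(a, J) = 3/11 (w(a, J) = -8/11 + a/a = -8*1/11 + 1 = -8/11 + 1 = 3/11)
O = 3/11 ≈ 0.27273
s(-9)/O - 208/149 = -2/3/11 - 208/149 = -2*11/3 - 208*1/149 = -22/3 - 208/149 = -3902/447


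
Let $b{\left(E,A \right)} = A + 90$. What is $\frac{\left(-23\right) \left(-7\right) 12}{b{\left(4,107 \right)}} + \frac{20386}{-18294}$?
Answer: $\frac{15663983}{1801959} \approx 8.6927$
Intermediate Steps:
$b{\left(E,A \right)} = 90 + A$
$\frac{\left(-23\right) \left(-7\right) 12}{b{\left(4,107 \right)}} + \frac{20386}{-18294} = \frac{\left(-23\right) \left(-7\right) 12}{90 + 107} + \frac{20386}{-18294} = \frac{161 \cdot 12}{197} + 20386 \left(- \frac{1}{18294}\right) = 1932 \cdot \frac{1}{197} - \frac{10193}{9147} = \frac{1932}{197} - \frac{10193}{9147} = \frac{15663983}{1801959}$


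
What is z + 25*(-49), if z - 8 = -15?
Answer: -1232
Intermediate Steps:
z = -7 (z = 8 - 15 = -7)
z + 25*(-49) = -7 + 25*(-49) = -7 - 1225 = -1232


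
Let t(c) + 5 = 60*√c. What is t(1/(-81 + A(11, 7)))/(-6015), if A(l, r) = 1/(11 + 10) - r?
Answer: 1/1203 - 4*I*√38787/740647 ≈ 0.00083125 - 0.0010636*I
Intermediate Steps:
A(l, r) = 1/21 - r
t(c) = -5 + 60*√c
t(1/(-81 + A(11, 7)))/(-6015) = (-5 + 60*√(1/(-81 + (1/21 - 1*7))))/(-6015) = (-5 + 60*√(1/(-81 + (1/21 - 7))))*(-1/6015) = (-5 + 60*√(1/(-81 - 146/21)))*(-1/6015) = (-5 + 60*√(1/(-1847/21)))*(-1/6015) = (-5 + 60*√(-21/1847))*(-1/6015) = (-5 + 60*(I*√38787/1847))*(-1/6015) = (-5 + 60*I*√38787/1847)*(-1/6015) = 1/1203 - 4*I*√38787/740647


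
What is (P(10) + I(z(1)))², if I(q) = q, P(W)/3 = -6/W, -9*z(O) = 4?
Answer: 10201/2025 ≈ 5.0375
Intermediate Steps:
z(O) = -4/9 (z(O) = -⅑*4 = -4/9)
P(W) = -18/W (P(W) = 3*(-6/W) = -18/W)
(P(10) + I(z(1)))² = (-18/10 - 4/9)² = (-18*⅒ - 4/9)² = (-9/5 - 4/9)² = (-101/45)² = 10201/2025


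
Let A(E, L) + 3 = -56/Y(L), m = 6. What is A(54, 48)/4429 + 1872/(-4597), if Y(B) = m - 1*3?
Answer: -25172069/61080339 ≈ -0.41211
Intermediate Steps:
Y(B) = 3 (Y(B) = 6 - 1*3 = 6 - 3 = 3)
A(E, L) = -65/3 (A(E, L) = -3 - 56/3 = -65/3)
A(54, 48)/4429 + 1872/(-4597) = -65/3/4429 + 1872/(-4597) = -65/3*1/4429 + 1872*(-1/4597) = -65/13287 - 1872/4597 = -25172069/61080339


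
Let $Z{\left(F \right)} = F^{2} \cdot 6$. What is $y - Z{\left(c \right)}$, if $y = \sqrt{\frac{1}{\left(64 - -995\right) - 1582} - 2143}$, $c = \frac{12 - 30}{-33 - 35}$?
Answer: $- \frac{243}{578} + \frac{i \sqrt{586173170}}{523} \approx -0.42042 + 46.293 i$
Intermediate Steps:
$c = \frac{9}{34}$ ($c = - \frac{18}{-68} = \left(-18\right) \left(- \frac{1}{68}\right) = \frac{9}{34} \approx 0.26471$)
$Z{\left(F \right)} = 6 F^{2}$
$y = \frac{i \sqrt{586173170}}{523}$ ($y = \sqrt{\frac{1}{\left(64 + 995\right) - 1582} - 2143} = \sqrt{\frac{1}{1059 - 1582} - 2143} = \sqrt{\frac{1}{-523} - 2143} = \sqrt{- \frac{1}{523} - 2143} = \sqrt{- \frac{1120790}{523}} = \frac{i \sqrt{586173170}}{523} \approx 46.293 i$)
$y - Z{\left(c \right)} = \frac{i \sqrt{586173170}}{523} - 6 \left(\frac{9}{34}\right)^{2} = \frac{i \sqrt{586173170}}{523} - 6 \cdot \frac{81}{1156} = \frac{i \sqrt{586173170}}{523} - \frac{243}{578} = - \frac{243}{578} + \frac{i \sqrt{586173170}}{523}$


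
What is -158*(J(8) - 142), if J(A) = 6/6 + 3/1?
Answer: 21804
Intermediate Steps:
J(A) = 4 (J(A) = 6*(1/6) + 3*1 = 1 + 3 = 4)
-158*(J(8) - 142) = -158*(4 - 142) = -158*(-138) = 21804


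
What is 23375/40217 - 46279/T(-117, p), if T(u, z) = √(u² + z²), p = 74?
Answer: 23375/40217 - 46279*√19165/19165 ≈ -333.71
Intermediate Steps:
23375/40217 - 46279/T(-117, p) = 23375/40217 - 46279/√((-117)² + 74²) = 23375*(1/40217) - 46279/√(13689 + 5476) = 23375/40217 - 46279*√19165/19165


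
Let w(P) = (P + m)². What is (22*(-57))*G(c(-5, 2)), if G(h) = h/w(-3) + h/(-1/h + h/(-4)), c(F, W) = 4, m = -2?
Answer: 95304/25 ≈ 3812.2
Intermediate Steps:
w(P) = (-2 + P)² (w(P) = (P - 2)² = (-2 + P)²)
G(h) = h/25 + h/(-1/h - h/4) (G(h) = h/((-2 - 3)²) + h/(-1/h + h/(-4)) = h/((-5)²) + h/(-1/h + h*(-¼)) = h/25 + h/(-1/h - h/4))
(22*(-57))*G(c(-5, 2)) = (22*(-57))*((1/25)*4*(4 + 4² - 100*4)/(4 + 4²)) = -1254*4*(4 + 16 - 400)/(25*(4 + 16)) = -1254*4*(-380)/(25*20) = -1254*(-76/25) = 95304/25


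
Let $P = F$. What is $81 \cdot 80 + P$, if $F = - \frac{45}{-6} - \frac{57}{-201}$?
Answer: $\frac{869363}{134} \approx 6487.8$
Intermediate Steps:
$F = \frac{1043}{134}$ ($F = \left(-45\right) \left(- \frac{1}{6}\right) - - \frac{19}{67} = \frac{15}{2} + \frac{19}{67} = \frac{1043}{134} \approx 7.7836$)
$P = \frac{1043}{134} \approx 7.7836$
$81 \cdot 80 + P = 81 \cdot 80 + \frac{1043}{134} = 6480 + \frac{1043}{134} = \frac{869363}{134}$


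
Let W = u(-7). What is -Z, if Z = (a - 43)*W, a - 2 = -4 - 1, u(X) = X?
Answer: -322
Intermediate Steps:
W = -7
a = -3 (a = 2 + (-4 - 1) = 2 - 5 = -3)
Z = 322 (Z = (-3 - 43)*(-7) = -46*(-7) = 322)
-Z = -1*322 = -322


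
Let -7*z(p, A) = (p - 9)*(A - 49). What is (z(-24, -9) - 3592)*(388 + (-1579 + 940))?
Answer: 6791558/7 ≈ 9.7022e+5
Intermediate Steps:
z(p, A) = -(-49 + A)*(-9 + p)/7 (z(p, A) = -(p - 9)*(A - 49)/7 = -(-9 + p)*(-49 + A)/7 = -(-49 + A)*(-9 + p)/7)
(z(-24, -9) - 3592)*(388 + (-1579 + 940)) = ((-63 + 7*(-24) + (9/7)*(-9) - ⅐*(-9)*(-24)) - 3592)*(388 + (-1579 + 940)) = ((-63 - 168 - 81/7 - 216/7) - 3592)*(388 - 639) = (-1914/7 - 3592)*(-251) = -27058/7*(-251) = 6791558/7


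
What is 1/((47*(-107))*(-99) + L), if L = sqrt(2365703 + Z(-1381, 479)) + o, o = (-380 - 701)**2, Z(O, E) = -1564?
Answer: 1666432/2776993246485 - sqrt(2364139)/2776993246485 ≈ 5.9953e-7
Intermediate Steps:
o = 1168561 (o = (-1081)**2 = 1168561)
L = 1168561 + sqrt(2364139) (L = sqrt(2365703 - 1564) + 1168561 = sqrt(2364139) + 1168561 = 1168561 + sqrt(2364139) ≈ 1.1701e+6)
1/((47*(-107))*(-99) + L) = 1/((47*(-107))*(-99) + (1168561 + sqrt(2364139))) = 1/(-5029*(-99) + (1168561 + sqrt(2364139))) = 1/(497871 + (1168561 + sqrt(2364139))) = 1/(1666432 + sqrt(2364139))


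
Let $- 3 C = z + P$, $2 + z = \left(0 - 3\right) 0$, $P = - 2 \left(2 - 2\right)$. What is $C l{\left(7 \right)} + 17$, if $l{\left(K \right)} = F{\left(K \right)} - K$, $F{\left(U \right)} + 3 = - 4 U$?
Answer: $- \frac{25}{3} \approx -8.3333$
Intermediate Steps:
$F{\left(U \right)} = -3 - 4 U$
$P = 0$ ($P = \left(-2\right) 0 = 0$)
$l{\left(K \right)} = -3 - 5 K$ ($l{\left(K \right)} = \left(-3 - 4 K\right) - K = -3 - 5 K$)
$z = -2$ ($z = -2 + \left(0 - 3\right) 0 = -2 - 0 = -2 + 0 = -2$)
$C = \frac{2}{3}$ ($C = - \frac{-2 + 0}{3} = \left(- \frac{1}{3}\right) \left(-2\right) = \frac{2}{3} \approx 0.66667$)
$C l{\left(7 \right)} + 17 = \frac{2 \left(-3 - 35\right)}{3} + 17 = \frac{2}{3} \left(-38\right) + 17 = - \frac{76}{3} + 17 = - \frac{25}{3}$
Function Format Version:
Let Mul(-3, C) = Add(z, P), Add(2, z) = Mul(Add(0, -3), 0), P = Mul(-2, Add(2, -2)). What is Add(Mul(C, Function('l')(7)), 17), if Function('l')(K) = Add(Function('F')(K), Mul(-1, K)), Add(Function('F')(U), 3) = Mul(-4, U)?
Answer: Rational(-25, 3) ≈ -8.3333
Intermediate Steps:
Function('F')(U) = Add(-3, Mul(-4, U))
P = 0 (P = Mul(-2, 0) = 0)
Function('l')(K) = Add(-3, Mul(-5, K)) (Function('l')(K) = Add(Add(-3, Mul(-4, K)), Mul(-1, K)) = Add(-3, Mul(-5, K)))
z = -2 (z = Add(-2, Mul(Add(0, -3), 0)) = Add(-2, Mul(-3, 0)) = Add(-2, 0) = -2)
C = Rational(2, 3) (C = Mul(Rational(-1, 3), Add(-2, 0)) = Mul(Rational(-1, 3), -2) = Rational(2, 3) ≈ 0.66667)
Add(Mul(C, Function('l')(7)), 17) = Add(Mul(Rational(2, 3), Add(-3, Mul(-5, 7))), 17) = Add(Mul(Rational(2, 3), Add(-3, -35)), 17) = Add(Mul(Rational(2, 3), -38), 17) = Add(Rational(-76, 3), 17) = Rational(-25, 3)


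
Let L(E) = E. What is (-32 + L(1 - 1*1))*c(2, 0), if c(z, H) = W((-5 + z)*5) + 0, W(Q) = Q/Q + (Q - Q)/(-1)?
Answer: -32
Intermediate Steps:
W(Q) = 1 (W(Q) = 1 + 0*(-1) = 1 + 0 = 1)
c(z, H) = 1 (c(z, H) = 1 + 0 = 1)
(-32 + L(1 - 1*1))*c(2, 0) = (-32 + (1 - 1*1))*1 = (-32 + (1 - 1))*1 = (-32 + 0)*1 = -32*1 = -32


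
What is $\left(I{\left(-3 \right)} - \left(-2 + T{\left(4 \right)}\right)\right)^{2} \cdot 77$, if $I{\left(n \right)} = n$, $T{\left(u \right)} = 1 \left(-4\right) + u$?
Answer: $77$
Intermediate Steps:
$T{\left(u \right)} = -4 + u$
$\left(I{\left(-3 \right)} - \left(-2 + T{\left(4 \right)}\right)\right)^{2} \cdot 77 = \left(-3 + \left(2 - \left(-4 + 4\right)\right)\right)^{2} \cdot 77 = \left(-3 + \left(2 - 0\right)\right)^{2} \cdot 77 = \left(-3 + \left(2 + 0\right)\right)^{2} \cdot 77 = \left(-3 + 2\right)^{2} \cdot 77 = \left(-1\right)^{2} \cdot 77 = 1 \cdot 77 = 77$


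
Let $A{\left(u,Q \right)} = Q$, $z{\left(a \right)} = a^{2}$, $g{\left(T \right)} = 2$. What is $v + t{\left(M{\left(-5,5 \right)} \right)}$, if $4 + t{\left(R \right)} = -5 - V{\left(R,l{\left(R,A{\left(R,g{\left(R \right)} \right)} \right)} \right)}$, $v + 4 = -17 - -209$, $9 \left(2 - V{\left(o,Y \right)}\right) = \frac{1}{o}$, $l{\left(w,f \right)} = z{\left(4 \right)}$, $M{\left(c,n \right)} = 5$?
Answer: $\frac{7966}{45} \approx 177.02$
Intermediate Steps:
$l{\left(w,f \right)} = 16$ ($l{\left(w,f \right)} = 4^{2} = 16$)
$V{\left(o,Y \right)} = 2 - \frac{1}{9 o}$
$v = 188$ ($v = -4 - -192 = -4 + \left(-17 + 209\right) = -4 + 192 = 188$)
$t{\left(R \right)} = -11 + \frac{1}{9 R}$ ($t{\left(R \right)} = -4 - \left(7 - \frac{1}{9 R}\right) = -11 + \frac{1}{9 R}$)
$v + t{\left(M{\left(-5,5 \right)} \right)} = 188 - \left(11 - \frac{1}{9 \cdot 5}\right) = 188 + \left(-11 + \frac{1}{9} \cdot \frac{1}{5}\right) = 188 + \left(-11 + \frac{1}{45}\right) = 188 - \frac{494}{45} = \frac{7966}{45}$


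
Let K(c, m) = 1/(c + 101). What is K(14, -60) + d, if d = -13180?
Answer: -1515699/115 ≈ -13180.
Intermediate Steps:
K(c, m) = 1/(101 + c)
K(14, -60) + d = 1/(101 + 14) - 13180 = 1/115 - 13180 = -1515699/115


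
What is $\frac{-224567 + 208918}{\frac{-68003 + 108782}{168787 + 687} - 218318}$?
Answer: $\frac{2652098626}{36999183953} \approx 0.07168$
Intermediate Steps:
$\frac{-224567 + 208918}{\frac{-68003 + 108782}{168787 + 687} - 218318} = - \frac{15649}{\frac{40779}{169474} - 218318} = - \frac{15649}{- \frac{36999183953}{169474}} = \left(-15649\right) \left(- \frac{169474}{36999183953}\right) = \frac{2652098626}{36999183953}$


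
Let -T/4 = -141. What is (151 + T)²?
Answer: 511225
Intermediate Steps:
T = 564 (T = -4*(-141) = 564)
(151 + T)² = (151 + 564)² = 715² = 511225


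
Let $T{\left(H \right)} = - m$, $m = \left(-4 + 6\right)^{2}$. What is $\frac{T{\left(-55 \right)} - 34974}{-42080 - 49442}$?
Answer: $\frac{17489}{45761} \approx 0.38218$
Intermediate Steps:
$m = 4$ ($m = 2^{2} = 4$)
$T{\left(H \right)} = -4$ ($T{\left(H \right)} = \left(-1\right) 4 = -4$)
$\frac{T{\left(-55 \right)} - 34974}{-42080 - 49442} = \frac{-4 - 34974}{-42080 - 49442} = - \frac{34978}{-91522} = \left(-34978\right) \left(- \frac{1}{91522}\right) = \frac{17489}{45761}$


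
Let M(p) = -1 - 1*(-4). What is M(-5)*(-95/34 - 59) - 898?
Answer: -36835/34 ≈ -1083.4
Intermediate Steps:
M(p) = 3 (M(p) = -1 + 4 = 3)
M(-5)*(-95/34 - 59) - 898 = 3*(-95/34 - 59) - 898 = 3*(-2101/34) - 898 = -6303/34 - 898 = -36835/34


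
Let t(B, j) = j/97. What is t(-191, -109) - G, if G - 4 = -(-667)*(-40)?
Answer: 2587463/97 ≈ 26675.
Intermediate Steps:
t(B, j) = j/97 (t(B, j) = j*(1/97) = j/97)
G = -26676 (G = 4 - (-667)*(-40) = 4 - 667*40 = 4 - 26680 = -26676)
t(-191, -109) - G = (1/97)*(-109) - 1*(-26676) = -109/97 + 26676 = 2587463/97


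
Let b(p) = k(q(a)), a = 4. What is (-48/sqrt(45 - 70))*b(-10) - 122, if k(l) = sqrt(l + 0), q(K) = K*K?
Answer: -122 + 192*I/5 ≈ -122.0 + 38.4*I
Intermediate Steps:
q(K) = K**2
k(l) = sqrt(l)
b(p) = 4 (b(p) = sqrt(4**2) = sqrt(16) = 4)
(-48/sqrt(45 - 70))*b(-10) - 122 = -48/sqrt(45 - 70)*4 - 122 = -48*(-I/5)*4 - 122 = -(-48)*I/5*4 - 122 = (48*I/5)*4 - 122 = 192*I/5 - 122 = -122 + 192*I/5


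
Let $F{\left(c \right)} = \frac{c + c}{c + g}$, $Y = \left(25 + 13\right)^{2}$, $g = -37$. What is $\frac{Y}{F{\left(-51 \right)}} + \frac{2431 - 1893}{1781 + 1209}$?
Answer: $\frac{95000039}{76245} \approx 1246.0$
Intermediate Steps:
$Y = 1444$ ($Y = 38^{2} = 1444$)
$F{\left(c \right)} = \frac{2 c}{-37 + c}$ ($F{\left(c \right)} = \frac{c + c}{c - 37} = \frac{2 c}{-37 + c}$)
$\frac{Y}{F{\left(-51 \right)}} + \frac{2431 - 1893}{1781 + 1209} = \frac{1444}{2 \left(-51\right) \frac{1}{-37 - 51}} + \frac{2431 - 1893}{1781 + 1209} = \frac{1444}{2 \left(-51\right) \frac{1}{-88}} + \frac{538}{2990} = \frac{1444}{2 \left(-51\right) \left(- \frac{1}{88}\right)} + 538 \cdot \frac{1}{2990} = \frac{1444}{\frac{51}{44}} + \frac{269}{1495} = 1444 \cdot \frac{44}{51} + \frac{269}{1495} = \frac{63536}{51} + \frac{269}{1495} = \frac{95000039}{76245}$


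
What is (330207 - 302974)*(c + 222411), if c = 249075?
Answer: 12839978238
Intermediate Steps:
(330207 - 302974)*(c + 222411) = (330207 - 302974)*(249075 + 222411) = 27233*471486 = 12839978238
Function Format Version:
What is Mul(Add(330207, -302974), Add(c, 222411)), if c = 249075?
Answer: 12839978238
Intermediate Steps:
Mul(Add(330207, -302974), Add(c, 222411)) = Mul(Add(330207, -302974), Add(249075, 222411)) = Mul(27233, 471486) = 12839978238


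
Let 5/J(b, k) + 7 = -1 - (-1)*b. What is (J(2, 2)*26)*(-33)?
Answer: 715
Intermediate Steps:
J(b, k) = 5/(-8 + b) (J(b, k) = 5/(-7 + (-1 - (-1)*b)) = 5/(-7 + (-1 + b)) = 5/(-8 + b))
(J(2, 2)*26)*(-33) = ((5/(-8 + 2))*26)*(-33) = ((5/(-6))*26)*(-33) = ((5*(-⅙))*26)*(-33) = -⅚*26*(-33) = -65/3*(-33) = 715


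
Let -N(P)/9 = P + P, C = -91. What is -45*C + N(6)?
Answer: 3987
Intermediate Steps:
N(P) = -18*P (N(P) = -9*(P + P) = -18*P)
-45*C + N(6) = -45*(-91) - 18*6 = 4095 - 108 = 3987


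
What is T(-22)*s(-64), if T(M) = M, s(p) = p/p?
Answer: -22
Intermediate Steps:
s(p) = 1
T(-22)*s(-64) = -22*1 = -22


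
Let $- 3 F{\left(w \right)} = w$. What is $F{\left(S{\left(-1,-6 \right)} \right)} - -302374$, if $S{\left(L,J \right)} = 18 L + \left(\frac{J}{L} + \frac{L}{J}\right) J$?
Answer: $\frac{907177}{3} \approx 3.0239 \cdot 10^{5}$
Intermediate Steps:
$S{\left(L,J \right)} = 18 L + J \left(\frac{J}{L} + \frac{L}{J}\right)$
$F{\left(w \right)} = - \frac{w}{3}$
$F{\left(S{\left(-1,-6 \right)} \right)} - -302374 = - \frac{19 \left(-1\right) + \frac{\left(-6\right)^{2}}{-1}}{3} - -302374 = - \frac{-19 + 36 \left(-1\right)}{3} + 302374 = - \frac{-19 - 36}{3} + 302374 = \left(- \frac{1}{3}\right) \left(-55\right) + 302374 = \frac{55}{3} + 302374 = \frac{907177}{3}$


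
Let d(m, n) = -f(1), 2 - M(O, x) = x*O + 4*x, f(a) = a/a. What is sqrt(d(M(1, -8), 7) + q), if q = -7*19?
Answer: I*sqrt(134) ≈ 11.576*I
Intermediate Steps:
f(a) = 1
M(O, x) = 2 - 4*x - O*x (M(O, x) = 2 - (x*O + 4*x) = 2 - (O*x + 4*x) = 2 - (4*x + O*x) = 2 + (-4*x - O*x) = 2 - 4*x - O*x)
q = -133
d(m, n) = -1 (d(m, n) = -1*1 = -1)
sqrt(d(M(1, -8), 7) + q) = sqrt(-1 - 133) = sqrt(-134) = I*sqrt(134)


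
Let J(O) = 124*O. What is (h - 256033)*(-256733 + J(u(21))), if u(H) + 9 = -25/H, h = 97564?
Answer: 286191263567/7 ≈ 4.0884e+10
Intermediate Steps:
u(H) = -9 - 25/H
(h - 256033)*(-256733 + J(u(21))) = (97564 - 256033)*(-256733 + 124*(-9 - 25/21)) = -158469*(-256733 + 124*(-9 - 25*1/21)) = -158469*(-256733 + 124*(-9 - 25/21)) = -158469*(-256733 + 124*(-214/21)) = -158469*(-256733 - 26536/21) = -158469*(-5417929/21) = 286191263567/7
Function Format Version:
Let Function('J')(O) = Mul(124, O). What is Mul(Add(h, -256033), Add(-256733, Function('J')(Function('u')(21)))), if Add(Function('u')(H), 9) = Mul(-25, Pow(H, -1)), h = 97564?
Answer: Rational(286191263567, 7) ≈ 4.0884e+10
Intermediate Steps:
Function('u')(H) = Add(-9, Mul(-25, Pow(H, -1)))
Mul(Add(h, -256033), Add(-256733, Function('J')(Function('u')(21)))) = Mul(Add(97564, -256033), Add(-256733, Mul(124, Add(-9, Mul(-25, Pow(21, -1)))))) = Mul(-158469, Add(-256733, Mul(124, Add(-9, Mul(-25, Rational(1, 21)))))) = Mul(-158469, Add(-256733, Mul(124, Add(-9, Rational(-25, 21))))) = Mul(-158469, Add(-256733, Mul(124, Rational(-214, 21)))) = Mul(-158469, Add(-256733, Rational(-26536, 21))) = Mul(-158469, Rational(-5417929, 21)) = Rational(286191263567, 7)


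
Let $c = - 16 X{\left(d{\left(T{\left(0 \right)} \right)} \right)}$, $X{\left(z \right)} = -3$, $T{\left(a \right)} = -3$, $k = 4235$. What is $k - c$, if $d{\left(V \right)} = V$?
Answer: $4187$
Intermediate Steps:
$c = 48$ ($c = \left(-16\right) \left(-3\right) = 48$)
$k - c = 4235 - 48 = 4187$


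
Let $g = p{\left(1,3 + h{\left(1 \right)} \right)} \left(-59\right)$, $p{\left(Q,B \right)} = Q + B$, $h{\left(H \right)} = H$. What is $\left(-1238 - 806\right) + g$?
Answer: $-2339$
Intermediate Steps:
$p{\left(Q,B \right)} = B + Q$
$g = -295$ ($g = \left(\left(3 + 1\right) + 1\right) \left(-59\right) = \left(4 + 1\right) \left(-59\right) = 5 \left(-59\right) = -295$)
$\left(-1238 - 806\right) + g = \left(-1238 - 806\right) - 295 = -2044 - 295 = -2339$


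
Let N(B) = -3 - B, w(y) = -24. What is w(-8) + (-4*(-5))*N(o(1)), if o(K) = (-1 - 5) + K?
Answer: 16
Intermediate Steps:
o(K) = -6 + K
w(-8) + (-4*(-5))*N(o(1)) = -24 + (-4*(-5))*(-3 - (-6 + 1)) = -24 + 20*(-3 - 1*(-5)) = -24 + 20*(-3 + 5) = -24 + 20*2 = -24 + 40 = 16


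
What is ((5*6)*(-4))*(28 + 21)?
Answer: -5880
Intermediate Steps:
((5*6)*(-4))*(28 + 21) = (30*(-4))*49 = -120*49 = -5880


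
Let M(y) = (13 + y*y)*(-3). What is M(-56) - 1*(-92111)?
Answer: 82664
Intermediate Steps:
M(y) = -39 - 3*y² (M(y) = (13 + y²)*(-3) = -39 - 3*y²)
M(-56) - 1*(-92111) = (-39 - 3*(-56)²) - 1*(-92111) = (-39 - 3*3136) + 92111 = (-39 - 9408) + 92111 = -9447 + 92111 = 82664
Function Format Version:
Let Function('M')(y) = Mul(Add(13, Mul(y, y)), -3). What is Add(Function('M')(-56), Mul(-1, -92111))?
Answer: 82664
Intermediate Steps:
Function('M')(y) = Add(-39, Mul(-3, Pow(y, 2))) (Function('M')(y) = Mul(Add(13, Pow(y, 2)), -3) = Add(-39, Mul(-3, Pow(y, 2))))
Add(Function('M')(-56), Mul(-1, -92111)) = Add(Add(-39, Mul(-3, Pow(-56, 2))), Mul(-1, -92111)) = Add(Add(-39, Mul(-3, 3136)), 92111) = Add(Add(-39, -9408), 92111) = Add(-9447, 92111) = 82664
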